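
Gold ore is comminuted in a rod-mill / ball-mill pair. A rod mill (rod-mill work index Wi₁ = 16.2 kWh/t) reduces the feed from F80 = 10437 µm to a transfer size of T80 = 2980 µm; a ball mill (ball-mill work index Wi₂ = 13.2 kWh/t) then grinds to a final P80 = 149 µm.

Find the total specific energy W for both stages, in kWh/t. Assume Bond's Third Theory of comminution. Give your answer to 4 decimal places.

W = 10·Wi·(P80^(-½) − F80^(-½))
Stage 1 (10437→2980 µm, Wi₁=16.2): W₁ = 10·16.2·(0.018319 − 0.009788) = 1.3819 kWh/t
Stage 2 (2980→149 µm, Wi₂=13.2): W₂ = 10·13.2·(0.081923 − 0.018319) = 8.3958 kWh/t
W = W₁ + W₂ = 1.3819 + 8.3958 = 9.7777 kWh/t

W = 9.7777 kWh/t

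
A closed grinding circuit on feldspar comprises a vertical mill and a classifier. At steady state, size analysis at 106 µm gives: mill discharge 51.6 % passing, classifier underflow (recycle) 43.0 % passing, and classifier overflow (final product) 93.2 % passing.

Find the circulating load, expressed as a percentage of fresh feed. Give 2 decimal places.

CL = 483.72 %

Let r = R/F. Size balance at 106 µm:
(1+r)d = ru + o → r = (o−d)/(d−u)
r = (93.2 − 51.6)/(51.6 − 43.0) = 41.6/8.6 = 4.8372
CL = 100·r = 483.72 %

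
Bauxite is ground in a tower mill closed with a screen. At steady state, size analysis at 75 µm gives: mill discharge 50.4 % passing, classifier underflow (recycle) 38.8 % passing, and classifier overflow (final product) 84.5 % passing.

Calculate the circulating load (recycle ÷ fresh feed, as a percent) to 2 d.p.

Let r = R/F. Size balance at 75 µm:
(1+r)d = ru + o → r = (o−d)/(d−u)
r = (84.5 − 50.4)/(50.4 − 38.8) = 34.1/11.6 = 2.9397
CL = 100·r = 293.97 %

CL = 293.97 %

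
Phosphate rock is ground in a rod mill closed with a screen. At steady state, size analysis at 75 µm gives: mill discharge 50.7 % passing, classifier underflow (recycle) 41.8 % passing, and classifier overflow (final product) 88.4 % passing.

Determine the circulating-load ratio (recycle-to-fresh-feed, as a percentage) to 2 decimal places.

CL = 423.60 %

Let r = R/F. Size balance at 75 µm:
(1+r)d = ru + o → r = (o−d)/(d−u)
r = (88.4 − 50.7)/(50.7 − 41.8) = 37.7/8.9 = 4.2360
CL = 100·r = 423.60 %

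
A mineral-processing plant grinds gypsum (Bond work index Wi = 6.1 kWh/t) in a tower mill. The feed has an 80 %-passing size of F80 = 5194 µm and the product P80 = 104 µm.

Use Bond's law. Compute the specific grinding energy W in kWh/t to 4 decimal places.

W = 10 Wi (1/√P80 − 1/√F80)  [Bond]
1/√104 = 0.098058;  1/√5194 = 0.013876
W = 10·6.1·(0.098058 − 0.013876) = 5.1351 kWh/t

W = 5.1351 kWh/t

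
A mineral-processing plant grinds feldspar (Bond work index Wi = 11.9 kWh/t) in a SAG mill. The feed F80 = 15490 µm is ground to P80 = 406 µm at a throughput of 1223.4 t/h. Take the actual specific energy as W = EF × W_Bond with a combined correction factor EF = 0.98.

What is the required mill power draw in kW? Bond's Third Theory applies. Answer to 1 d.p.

P = 5934.4 kW

W = 10 Wi (P80^-0.5 − F80^-0.5)
W = 10·11.9·(1/√406 − 1/√15490) = 10·11.9·(0.041594) = 4.9497 kWh/t
Corrected W = EF·W_Bond = 0.98·4.9497 = 4.8507 kWh/t
Power = W × throughput = 4.8507 kWh/t × 1223.4 t/h = 5934.4 kW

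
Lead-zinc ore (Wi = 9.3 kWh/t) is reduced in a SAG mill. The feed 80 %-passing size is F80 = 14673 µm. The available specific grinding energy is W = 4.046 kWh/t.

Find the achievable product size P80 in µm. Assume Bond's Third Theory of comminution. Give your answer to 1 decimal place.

W_Bond = 10·Wi·(1/√P₈₀ − 1/√F₈₀)
⇒ 1/√P80 = W/(10 Wi) + 1/√F80
  = 4.0460/(10·9.3) + 1/√14673 = 0.043505 + 0.008255 = 0.051761
P80 = (1/0.051761)² = 19.3196² = 373.25 µm

P80 = 373.2 µm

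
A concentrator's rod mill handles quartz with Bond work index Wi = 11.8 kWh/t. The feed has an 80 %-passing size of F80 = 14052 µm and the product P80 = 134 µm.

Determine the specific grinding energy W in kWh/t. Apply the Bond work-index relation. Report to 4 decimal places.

W = 10 Wi / √P80 − 10 Wi / √F80
1/√134 = 0.086387;  1/√14052 = 0.008436
W = 10·11.8·(0.086387 − 0.008436) = 9.1982 kWh/t

W = 9.1982 kWh/t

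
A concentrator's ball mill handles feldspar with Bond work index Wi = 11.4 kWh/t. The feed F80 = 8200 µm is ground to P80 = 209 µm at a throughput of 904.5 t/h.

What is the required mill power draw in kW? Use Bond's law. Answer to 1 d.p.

Bond: W = 10·Wi·(1/√P80 − 1/√F80)
W = 10·11.4·(1/√209 − 1/√8200) = 10·11.4·(0.058128) = 6.6266 kWh/t
Power = W × throughput = 6.6266 kWh/t × 904.5 t/h = 5993.8 kW

P = 5993.8 kW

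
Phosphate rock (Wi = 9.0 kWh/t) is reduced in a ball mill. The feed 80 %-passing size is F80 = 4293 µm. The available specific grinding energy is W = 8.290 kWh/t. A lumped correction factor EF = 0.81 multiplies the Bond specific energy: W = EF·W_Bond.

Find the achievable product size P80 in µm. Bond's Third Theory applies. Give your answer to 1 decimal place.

W = 10 Wi (1/√P80 − 1/√F80)  [Bond]
W_Bond = W / EF = 8.290 / 0.81 = 10.2346 kWh/t
P80^(−½) = W_Bond/(10 Wi) + F80^(−½)
  = 10.2346/(10·9.0) + 1/√4293 = 0.113717 + 0.015262 = 0.128980
P80 = (1/0.128980)² = 7.7532² = 60.11 µm

P80 = 60.1 µm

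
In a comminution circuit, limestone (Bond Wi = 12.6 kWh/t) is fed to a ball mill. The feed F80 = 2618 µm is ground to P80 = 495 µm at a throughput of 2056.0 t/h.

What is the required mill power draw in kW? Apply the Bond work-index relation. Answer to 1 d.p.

W = 10 Wi / √P80 − 10 Wi / √F80
W = 10·12.6·(1/√495 − 1/√2618) = 10·12.6·(0.025403) = 3.2007 kWh/t
Power = W × throughput = 3.2007 kWh/t × 2056.0 t/h = 6580.7 kW

P = 6580.7 kW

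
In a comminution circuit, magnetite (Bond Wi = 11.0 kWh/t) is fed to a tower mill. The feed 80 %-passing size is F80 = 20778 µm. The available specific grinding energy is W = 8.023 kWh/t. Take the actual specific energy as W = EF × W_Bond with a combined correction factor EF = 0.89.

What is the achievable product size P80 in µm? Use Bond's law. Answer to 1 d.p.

P80 = 126.6 µm

W = 10·Wi·[P80^(−½) − F80^(−½)]
W_Bond = W / EF = 8.023 / 0.89 = 9.0146 kWh/t
⇒ 1/√P80 = W_Bond/(10·Wi) + 1/√F80
  = 9.0146/(10·11.0) + 1/√20778 = 0.081951 + 0.006937 = 0.088888
P80 = (1/0.088888)² = 11.2501² = 126.56 µm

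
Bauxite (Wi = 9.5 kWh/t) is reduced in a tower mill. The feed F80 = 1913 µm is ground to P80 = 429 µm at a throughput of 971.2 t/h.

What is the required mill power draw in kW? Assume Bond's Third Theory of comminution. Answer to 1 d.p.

P = 2345.1 kW

W = 10·Wi·[P80^(−½) − F80^(−½)]
W = 10·9.5·(1/√429 − 1/√1913) = 10·9.5·(0.025417) = 2.4146 kWh/t
Mill draw = 2.4146 × 971.2 = 2345.1 kW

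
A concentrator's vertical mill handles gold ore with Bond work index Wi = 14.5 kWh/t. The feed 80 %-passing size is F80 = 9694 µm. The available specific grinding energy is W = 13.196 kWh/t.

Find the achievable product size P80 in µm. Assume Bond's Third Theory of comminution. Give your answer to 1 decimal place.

P80 = 97.7 µm

Bond: W = 10·Wi·(1/√P80 − 1/√F80)
1/√P80 = 1/√F80 + W/(10·Wi)
  = 13.1960/(10·14.5) + 1/√9694 = 0.091007 + 0.010157 = 0.101163
P80 = (1/0.101163)² = 9.8850² = 97.71 µm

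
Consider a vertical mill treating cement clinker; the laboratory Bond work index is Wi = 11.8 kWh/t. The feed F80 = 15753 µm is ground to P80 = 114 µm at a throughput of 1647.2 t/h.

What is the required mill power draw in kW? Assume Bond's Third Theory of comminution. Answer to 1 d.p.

P = 16655.8 kW

Bond: W = 10·Wi·(1/√P80 − 1/√F80)
W = 10·11.8·(1/√114 − 1/√15753) = 10·11.8·(0.085691) = 10.1116 kWh/t
P_mill = W·ṁ = 10.1116·1647.2 = 16655.8 kW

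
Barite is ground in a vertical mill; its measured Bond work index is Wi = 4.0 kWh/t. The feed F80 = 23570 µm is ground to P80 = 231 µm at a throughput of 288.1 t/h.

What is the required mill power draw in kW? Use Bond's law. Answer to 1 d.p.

P = 683.2 kW

W = 10 Wi (P80^-0.5 − F80^-0.5)
W = 10·4.0·(1/√231 − 1/√23570) = 10·4.0·(0.059282) = 2.3713 kWh/t
Power = W × throughput = 2.3713 kWh/t × 288.1 t/h = 683.2 kW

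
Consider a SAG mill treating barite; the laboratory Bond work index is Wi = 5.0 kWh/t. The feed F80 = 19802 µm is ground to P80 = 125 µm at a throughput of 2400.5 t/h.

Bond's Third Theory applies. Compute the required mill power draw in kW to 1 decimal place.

W = 10 Wi (1/√P80 − 1/√F80)  [Bond]
W = 10·5.0·(1/√125 − 1/√19802) = 10·5.0·(0.082336) = 4.1168 kWh/t
P = W·T = 4.1168·2400.5 = 9882.4 kW

P = 9882.4 kW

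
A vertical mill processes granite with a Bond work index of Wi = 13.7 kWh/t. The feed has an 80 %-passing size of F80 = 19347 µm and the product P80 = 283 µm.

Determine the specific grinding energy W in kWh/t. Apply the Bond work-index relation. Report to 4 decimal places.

W = 10·Wi·(P80^(-½) − F80^(-½))
1/√283 = 0.059444;  1/√19347 = 0.007189
W = 10·13.7·(0.059444 − 0.007189) = 7.1589 kWh/t

W = 7.1589 kWh/t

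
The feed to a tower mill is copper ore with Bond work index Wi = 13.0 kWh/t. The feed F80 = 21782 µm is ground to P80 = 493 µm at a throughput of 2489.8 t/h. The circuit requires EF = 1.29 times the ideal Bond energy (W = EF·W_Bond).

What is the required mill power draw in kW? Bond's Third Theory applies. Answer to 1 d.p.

W = 10 Wi (P80^-0.5 − F80^-0.5)
W = 10·13.0·(1/√493 − 1/√21782) = 10·13.0·(0.038262) = 4.9741 kWh/t
Corrected W = EF·W_Bond = 1.29·4.9741 = 6.4166 kWh/t
Mill draw = 6.4166 × 2489.8 = 15975.9 kW

P = 15975.9 kW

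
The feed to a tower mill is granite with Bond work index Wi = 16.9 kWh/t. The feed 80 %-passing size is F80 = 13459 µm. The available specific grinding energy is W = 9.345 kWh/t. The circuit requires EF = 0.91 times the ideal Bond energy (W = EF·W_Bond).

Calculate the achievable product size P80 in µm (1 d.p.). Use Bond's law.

P80 = 207.7 µm

W = 10 Wi / √P80 − 10 Wi / √F80
W_Bond = W / EF = 9.345 / 0.91 = 10.2692 kWh/t
P80^(−½) = W_Bond/(10 Wi) + F80^(−½)
  = 10.2692/(10·16.9) + 1/√13459 = 0.060765 + 0.008620 = 0.069384
P80 = (1/0.069384)² = 14.4125² = 207.72 µm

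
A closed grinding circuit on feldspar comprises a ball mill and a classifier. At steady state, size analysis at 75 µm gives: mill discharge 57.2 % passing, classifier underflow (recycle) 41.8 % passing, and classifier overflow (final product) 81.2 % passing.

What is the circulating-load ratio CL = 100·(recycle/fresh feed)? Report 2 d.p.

CL = 155.84 %

Two-product formula at 75 µm:
r = (o − d)/(d − u)
r = (81.2 − 57.2)/(57.2 − 41.8) = 24.0/15.4 = 1.5584
CL = 100·r = 155.84 %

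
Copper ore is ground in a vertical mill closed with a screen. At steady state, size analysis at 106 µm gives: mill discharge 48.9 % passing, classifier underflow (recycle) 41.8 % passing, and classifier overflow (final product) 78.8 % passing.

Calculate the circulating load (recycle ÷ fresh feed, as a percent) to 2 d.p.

CL = 421.13 %

Mass balance on the −106 µm fraction:
(1+r)d = ru + o → r = (o−d)/(d−u)
r = (78.8 − 48.9)/(48.9 − 41.8) = 29.9/7.1 = 4.2113
CL = 100·r = 421.13 %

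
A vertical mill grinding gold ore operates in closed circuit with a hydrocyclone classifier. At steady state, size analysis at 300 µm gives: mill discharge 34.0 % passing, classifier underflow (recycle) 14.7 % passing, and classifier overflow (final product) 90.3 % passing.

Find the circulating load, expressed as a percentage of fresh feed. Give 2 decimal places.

Two-product formula at 300 µm:
r = (o − d)/(d − u)
r = (90.3 − 34.0)/(34.0 − 14.7) = 56.3/19.3 = 2.9171
CL = 100·r = 291.71 %

CL = 291.71 %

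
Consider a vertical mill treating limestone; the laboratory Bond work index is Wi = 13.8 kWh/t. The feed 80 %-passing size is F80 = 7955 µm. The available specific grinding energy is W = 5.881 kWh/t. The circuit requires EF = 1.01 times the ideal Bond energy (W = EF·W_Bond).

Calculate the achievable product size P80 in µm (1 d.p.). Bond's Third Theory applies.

W = 10·Wi·(P80^(-½) − F80^(-½))
W_Bond = W / EF = 5.881 / 1.01 = 5.8228 kWh/t
⇒ 1/√P80 = W_Bond/(10·Wi) + 1/√F80
  = 5.8228/(10·13.8) + 1/√7955 = 0.042194 + 0.011212 = 0.053406
P80 = (1/0.053406)² = 18.7245² = 350.61 µm

P80 = 350.6 µm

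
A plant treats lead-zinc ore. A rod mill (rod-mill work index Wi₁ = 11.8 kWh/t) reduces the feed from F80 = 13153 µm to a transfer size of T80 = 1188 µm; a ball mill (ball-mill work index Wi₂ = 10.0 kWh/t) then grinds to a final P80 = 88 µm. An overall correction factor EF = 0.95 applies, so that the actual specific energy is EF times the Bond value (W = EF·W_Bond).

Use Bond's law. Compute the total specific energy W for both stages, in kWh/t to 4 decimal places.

W = 9.6457 kWh/t

W = 10·Wi·[P80^(−½) − F80^(−½)]
Stage 1 (13153→1188 µm, Wi₁=11.8): W₁ = 10·11.8·(0.029013 − 0.008719) = 2.3946 kWh/t
Stage 2 (1188→88 µm, Wi₂=10.0): W₂ = 10·10.0·(0.106600 − 0.029013) = 7.7587 kWh/t
W = W₁ + W₂ = 2.3946 + 7.7587 = 10.1534 kWh/t
With EF = 0.95: W = 10.1534·0.95 = 9.6457 kWh/t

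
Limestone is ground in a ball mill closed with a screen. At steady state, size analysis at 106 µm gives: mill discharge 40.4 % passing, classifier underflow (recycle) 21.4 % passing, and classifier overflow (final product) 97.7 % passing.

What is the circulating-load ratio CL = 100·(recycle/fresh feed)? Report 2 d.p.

CL = 301.58 %

Mass balance on the −106 µm fraction:
Fd + Rd = Ru + Fo ⇒ R/F = (o−d)/(d−u)
r = (97.7 − 40.4)/(40.4 − 21.4) = 57.3/19.0 = 3.0158
CL = 100·r = 301.58 %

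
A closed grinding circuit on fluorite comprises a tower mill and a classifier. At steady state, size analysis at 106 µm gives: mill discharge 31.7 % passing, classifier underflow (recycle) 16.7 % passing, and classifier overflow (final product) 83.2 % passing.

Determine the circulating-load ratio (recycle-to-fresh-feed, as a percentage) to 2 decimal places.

Mass balance on the −106 µm fraction:
(1+r)d = ru + o → r = (o−d)/(d−u)
r = (83.2 − 31.7)/(31.7 − 16.7) = 51.5/15.0 = 3.4333
CL = 100·r = 343.33 %

CL = 343.33 %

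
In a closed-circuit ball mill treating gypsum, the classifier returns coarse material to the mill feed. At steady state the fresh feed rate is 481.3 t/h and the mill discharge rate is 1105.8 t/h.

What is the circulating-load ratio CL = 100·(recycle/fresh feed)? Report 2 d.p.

Discharge = new feed + return, hence
R = M − F = 1105.8 − 481.3 = 624.5 t/h
CL = 100·R/F = 100·624.5/481.3 = 129.75 %

CL = 129.75 %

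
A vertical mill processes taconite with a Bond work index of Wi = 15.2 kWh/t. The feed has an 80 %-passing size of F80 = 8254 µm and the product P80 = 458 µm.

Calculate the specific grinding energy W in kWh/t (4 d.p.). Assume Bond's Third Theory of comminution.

W_Bond = 10·Wi·(1/√P₈₀ − 1/√F₈₀)
1/√458 = 0.046727;  1/√8254 = 0.011007
W = 10·15.2·(0.046727 − 0.011007) = 5.4294 kWh/t

W = 5.4294 kWh/t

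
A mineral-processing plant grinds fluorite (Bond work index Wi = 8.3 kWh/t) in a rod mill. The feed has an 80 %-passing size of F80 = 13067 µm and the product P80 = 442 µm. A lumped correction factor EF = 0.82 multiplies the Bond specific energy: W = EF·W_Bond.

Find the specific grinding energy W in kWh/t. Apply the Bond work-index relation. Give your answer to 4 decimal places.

Bond: W = 10·Wi·(1/√P80 − 1/√F80)
1/√442 = 0.047565;  1/√13067 = 0.008748
W = 10·8.3·(0.047565 − 0.008748) = 3.2218 kWh/t
With EF = 0.82: W = 3.2218·0.82 = 2.6419 kWh/t

W = 2.6419 kWh/t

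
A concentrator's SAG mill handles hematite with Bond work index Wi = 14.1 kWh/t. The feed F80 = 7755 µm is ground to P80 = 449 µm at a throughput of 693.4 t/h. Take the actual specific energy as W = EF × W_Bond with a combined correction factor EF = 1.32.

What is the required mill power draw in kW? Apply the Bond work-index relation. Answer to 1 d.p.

Bond:  W = 10 Wi (1/√P − 1/√F)
W = 10·14.1·(1/√449 − 1/√7755) = 10·14.1·(0.035837) = 5.0531 kWh/t
Corrected W = EF·W_Bond = 1.32·5.0531 = 6.6700 kWh/t
P = W·T = 6.6700·693.4 = 4625.0 kW

P = 4625.0 kW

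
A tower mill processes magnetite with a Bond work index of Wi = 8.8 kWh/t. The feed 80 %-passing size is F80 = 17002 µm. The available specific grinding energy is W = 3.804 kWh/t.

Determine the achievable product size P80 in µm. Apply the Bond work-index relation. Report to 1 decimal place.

P80 = 386.0 µm

W = 10 Wi (1/√P80 − 1/√F80)  [Bond]
⇒ 1/√P80 = W/(10·Wi) + 1/√F80
  = 3.8040/(10·8.8) + 1/√17002 = 0.043227 + 0.007669 = 0.050896
P80 = (1/0.050896)² = 19.6477² = 386.03 µm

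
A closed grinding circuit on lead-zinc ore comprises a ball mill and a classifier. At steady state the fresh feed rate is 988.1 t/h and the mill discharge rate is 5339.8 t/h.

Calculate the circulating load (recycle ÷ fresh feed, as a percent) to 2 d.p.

Discharge = new feed + return, hence
R = M − F = 5339.8 − 988.1 = 4351.7 t/h
CL = 100·R/F = 100·4351.7/988.1 = 440.41 %

CL = 440.41 %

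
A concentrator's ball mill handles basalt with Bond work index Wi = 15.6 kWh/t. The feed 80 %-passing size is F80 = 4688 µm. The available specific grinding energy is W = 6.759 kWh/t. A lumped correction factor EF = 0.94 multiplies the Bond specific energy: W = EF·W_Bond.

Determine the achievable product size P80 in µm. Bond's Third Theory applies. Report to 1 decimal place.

W = 10 Wi (1/√P80 − 1/√F80)  [Bond]
W_Bond = W / EF = 6.759 / 0.94 = 7.1904 kWh/t
⇒ 1/√P80 = W_Bond/(10·Wi) + 1/√F80
  = 7.1904/(10·15.6) + 1/√4688 = 0.046092 + 0.014605 = 0.060698
P80 = (1/0.060698)² = 16.4751² = 271.43 µm

P80 = 271.4 µm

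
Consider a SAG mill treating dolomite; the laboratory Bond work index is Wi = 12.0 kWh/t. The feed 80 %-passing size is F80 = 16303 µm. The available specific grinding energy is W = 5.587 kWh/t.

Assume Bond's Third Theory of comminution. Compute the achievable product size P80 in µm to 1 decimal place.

P80 = 338.0 µm

W_Bond = 10·Wi·(1/√P₈₀ − 1/√F₈₀)
1/√P80 = 1/√F80 + W/(10·Wi)
  = 5.5870/(10·12.0) + 1/√16303 = 0.046558 + 0.007832 = 0.054390
P80 = (1/0.054390)² = 18.3857² = 338.03 µm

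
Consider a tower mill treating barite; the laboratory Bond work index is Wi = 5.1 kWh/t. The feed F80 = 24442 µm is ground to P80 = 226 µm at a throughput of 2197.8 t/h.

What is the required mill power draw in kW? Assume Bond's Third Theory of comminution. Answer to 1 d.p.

Bond:  W = 10 Wi (1/√P − 1/√F)
W = 10·5.1·(1/√226 − 1/√24442) = 10·5.1·(0.060123) = 3.0663 kWh/t
Power = W × throughput = 3.0663 kWh/t × 2197.8 t/h = 6739.0 kW

P = 6739.0 kW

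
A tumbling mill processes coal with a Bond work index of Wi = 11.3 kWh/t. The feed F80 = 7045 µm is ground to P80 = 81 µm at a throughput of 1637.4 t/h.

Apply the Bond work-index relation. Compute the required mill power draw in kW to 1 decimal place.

P = 18354.1 kW

W = 10·Wi·(P80^(-½) − F80^(-½))
W = 10·11.3·(1/√81 − 1/√7045) = 10·11.3·(0.099197) = 11.2093 kWh/t
P_mill = W·ṁ = 11.2093·1637.4 = 18354.1 kW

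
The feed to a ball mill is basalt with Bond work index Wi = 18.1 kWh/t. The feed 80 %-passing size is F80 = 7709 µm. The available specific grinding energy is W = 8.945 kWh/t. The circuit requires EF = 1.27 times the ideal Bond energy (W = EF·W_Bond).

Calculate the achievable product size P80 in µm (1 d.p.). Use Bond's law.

Bond:  W = 10 Wi (1/√P − 1/√F)
W_Bond = W / EF = 8.945 / 1.27 = 7.0433 kWh/t
P80^(−½) = W_Bond/(10 Wi) + F80^(−½)
  = 7.0433/(10·18.1) + 1/√7709 = 0.038913 + 0.011389 = 0.050303
P80 = (1/0.050303)² = 19.8796² = 395.20 µm

P80 = 395.2 µm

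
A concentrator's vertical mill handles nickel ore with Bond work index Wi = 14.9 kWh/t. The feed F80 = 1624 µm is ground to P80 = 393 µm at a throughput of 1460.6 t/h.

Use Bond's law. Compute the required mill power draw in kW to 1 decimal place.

W = 10 Wi (P80^-0.5 − F80^-0.5)
W = 10·14.9·(1/√393 − 1/√1624) = 10·14.9·(0.025629) = 3.8187 kWh/t
Power = W × throughput = 3.8187 kWh/t × 1460.6 t/h = 5577.6 kW

P = 5577.6 kW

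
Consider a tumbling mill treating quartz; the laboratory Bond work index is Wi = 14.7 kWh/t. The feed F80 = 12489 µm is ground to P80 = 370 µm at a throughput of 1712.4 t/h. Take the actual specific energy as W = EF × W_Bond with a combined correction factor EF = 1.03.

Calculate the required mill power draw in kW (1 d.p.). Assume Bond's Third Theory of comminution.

P = 11159.0 kW

W = 10 Wi / √P80 − 10 Wi / √F80
W = 10·14.7·(1/√370 − 1/√12489) = 10·14.7·(0.043039) = 6.3268 kWh/t
W_actual = 1.03 × 6.3268 = 6.5166 kWh/t
P_mill = W·ṁ = 6.5166·1712.4 = 11159.0 kW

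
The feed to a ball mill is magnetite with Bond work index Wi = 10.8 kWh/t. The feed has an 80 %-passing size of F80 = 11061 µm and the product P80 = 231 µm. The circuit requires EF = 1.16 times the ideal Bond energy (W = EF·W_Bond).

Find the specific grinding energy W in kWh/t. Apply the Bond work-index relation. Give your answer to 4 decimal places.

W = 7.0516 kWh/t

W = 10·Wi·[P80^(−½) − F80^(−½)]
1/√231 = 0.065795;  1/√11061 = 0.009508
W = 10·10.8·(0.065795 − 0.009508) = 6.0790 kWh/t
Apply correction: 6.0790 × 1.16 = 7.0516 kWh/t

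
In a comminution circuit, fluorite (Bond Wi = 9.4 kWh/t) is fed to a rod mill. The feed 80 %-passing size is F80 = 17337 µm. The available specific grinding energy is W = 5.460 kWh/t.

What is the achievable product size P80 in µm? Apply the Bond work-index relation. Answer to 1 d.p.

P80 = 231.8 µm

W = 10·Wi·(P80^(-½) − F80^(-½))
1/√P80 = 1/√F80 + W/(10·Wi)
  = 5.4600/(10·9.4) + 1/√17337 = 0.058085 + 0.007595 = 0.065680
P80 = (1/0.065680)² = 15.2254² = 231.81 µm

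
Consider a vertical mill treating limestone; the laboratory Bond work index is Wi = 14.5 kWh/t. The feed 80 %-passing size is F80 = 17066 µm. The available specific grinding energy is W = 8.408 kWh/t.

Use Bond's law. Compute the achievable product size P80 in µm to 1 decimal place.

P80 = 232.1 µm

W = 10 Wi / √P80 − 10 Wi / √F80
P80^(−½) = W/(10 Wi) + F80^(−½)
  = 8.4080/(10·14.5) + 1/√17066 = 0.057986 + 0.007655 = 0.065641
P80 = (1/0.065641)² = 15.2344² = 232.09 µm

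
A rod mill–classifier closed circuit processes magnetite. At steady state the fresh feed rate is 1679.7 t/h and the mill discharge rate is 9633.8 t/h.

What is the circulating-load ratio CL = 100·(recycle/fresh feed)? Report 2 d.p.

Discharge = new feed + return, hence
R = M − F = 9633.8 − 1679.7 = 7954.1 t/h
CL = 100·R/F = 100·7954.1/1679.7 = 473.54 %

CL = 473.54 %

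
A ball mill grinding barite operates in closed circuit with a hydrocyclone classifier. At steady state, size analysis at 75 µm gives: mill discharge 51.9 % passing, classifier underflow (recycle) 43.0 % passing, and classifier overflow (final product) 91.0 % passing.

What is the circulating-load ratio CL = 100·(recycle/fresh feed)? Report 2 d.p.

Balance %-passing 75 µm (r = R/F):
r = (o − d)/(d − u)
r = (91.0 − 51.9)/(51.9 − 43.0) = 39.1/8.9 = 4.3933
CL = 100·r = 439.33 %

CL = 439.33 %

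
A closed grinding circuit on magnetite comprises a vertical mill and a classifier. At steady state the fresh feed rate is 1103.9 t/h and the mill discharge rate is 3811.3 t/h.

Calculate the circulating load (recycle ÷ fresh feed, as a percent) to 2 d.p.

CL = 245.26 %

Discharge = new feed + return, hence
R = M − F = 3811.3 − 1103.9 = 2707.4 t/h
CL = 100·R/F = 100·2707.4/1103.9 = 245.26 %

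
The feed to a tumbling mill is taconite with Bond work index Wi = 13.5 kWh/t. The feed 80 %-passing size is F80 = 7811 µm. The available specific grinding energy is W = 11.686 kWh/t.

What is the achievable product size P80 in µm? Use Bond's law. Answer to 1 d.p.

P80 = 104.4 µm

W = 10 Wi (1/√P80 − 1/√F80)  [Bond]
1/√P80 = 1/√F80 + W/(10·Wi)
  = 11.6860/(10·13.5) + 1/√7811 = 0.086563 + 0.011315 = 0.097878
P80 = (1/0.097878)² = 10.2168² = 104.38 µm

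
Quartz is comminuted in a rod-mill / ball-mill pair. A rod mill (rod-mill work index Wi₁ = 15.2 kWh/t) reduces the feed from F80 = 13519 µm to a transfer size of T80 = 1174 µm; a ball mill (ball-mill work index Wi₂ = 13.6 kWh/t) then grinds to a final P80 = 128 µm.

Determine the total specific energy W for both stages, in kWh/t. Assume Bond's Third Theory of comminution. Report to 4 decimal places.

W = 11.1805 kWh/t

Bond:  W = 10 Wi (1/√P − 1/√F)
Stage 1 (13519→1174 µm, Wi₁=15.2): W₁ = 10·15.2·(0.029185 − 0.008601) = 3.1289 kWh/t
Stage 2 (1174→128 µm, Wi₂=13.6): W₂ = 10·13.6·(0.088388 − 0.029185) = 8.0516 kWh/t
W = W₁ + W₂ = 3.1289 + 8.0516 = 11.1805 kWh/t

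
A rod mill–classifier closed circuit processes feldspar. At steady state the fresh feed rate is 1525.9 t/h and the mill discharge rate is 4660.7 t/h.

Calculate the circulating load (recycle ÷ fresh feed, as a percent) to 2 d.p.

CL = 205.44 %

M = F + R at steady state, so:
R = M − F = 4660.7 − 1525.9 = 3134.8 t/h
CL = 100·R/F = 100·3134.8/1525.9 = 205.44 %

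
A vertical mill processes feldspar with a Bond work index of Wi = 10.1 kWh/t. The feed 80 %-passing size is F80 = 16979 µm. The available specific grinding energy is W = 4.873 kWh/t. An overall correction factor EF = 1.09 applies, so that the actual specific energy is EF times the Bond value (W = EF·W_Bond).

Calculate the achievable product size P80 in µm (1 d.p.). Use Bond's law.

P80 = 370.7 µm

W_Bond = 10·Wi·(1/√P₈₀ − 1/√F₈₀)
W_Bond = W / EF = 4.873 / 1.09 = 4.4706 kWh/t
⇒ 1/√P80 = W_Bond/(10 Wi) + 1/√F80
  = 4.4706/(10·10.1) + 1/√16979 = 0.044264 + 0.007674 = 0.051938
P80 = (1/0.051938)² = 19.2537² = 370.70 µm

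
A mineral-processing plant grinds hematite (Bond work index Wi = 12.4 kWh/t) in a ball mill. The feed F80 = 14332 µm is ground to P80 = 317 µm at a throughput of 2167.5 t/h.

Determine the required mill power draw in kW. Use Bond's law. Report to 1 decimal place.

P = 12850.6 kW

W = 10·Wi·[P80^(−½) − F80^(−½)]
W = 10·12.4·(1/√317 − 1/√14332) = 10·12.4·(0.047813) = 5.9288 kWh/t
P = W·T = 5.9288·2167.5 = 12850.6 kW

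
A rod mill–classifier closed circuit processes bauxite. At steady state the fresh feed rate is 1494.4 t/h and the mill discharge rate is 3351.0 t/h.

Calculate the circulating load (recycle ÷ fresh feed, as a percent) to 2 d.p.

Mill node: discharge = fresh + recycle.
R = M − F = 3351.0 − 1494.4 = 1856.6 t/h
CL = 100·R/F = 100·1856.6/1494.4 = 124.24 %

CL = 124.24 %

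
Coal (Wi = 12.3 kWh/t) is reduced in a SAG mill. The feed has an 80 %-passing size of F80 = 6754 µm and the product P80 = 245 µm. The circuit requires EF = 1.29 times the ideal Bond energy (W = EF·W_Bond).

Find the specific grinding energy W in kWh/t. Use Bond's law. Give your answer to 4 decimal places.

W = 10 Wi / √P80 − 10 Wi / √F80
1/√245 = 0.063888;  1/√6754 = 0.012168
W = 10·12.3·(0.063888 − 0.012168) = 6.3615 kWh/t
W_actual = 1.29 × 6.3615 = 8.2064 kWh/t

W = 8.2064 kWh/t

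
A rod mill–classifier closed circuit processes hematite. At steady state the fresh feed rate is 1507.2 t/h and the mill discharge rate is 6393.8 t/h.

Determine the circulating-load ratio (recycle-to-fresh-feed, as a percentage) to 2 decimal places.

CL = 324.22 %

Steady state: M = F + R.
R = M − F = 6393.8 − 1507.2 = 4886.6 t/h
CL = 100·R/F = 100·4886.6/1507.2 = 324.22 %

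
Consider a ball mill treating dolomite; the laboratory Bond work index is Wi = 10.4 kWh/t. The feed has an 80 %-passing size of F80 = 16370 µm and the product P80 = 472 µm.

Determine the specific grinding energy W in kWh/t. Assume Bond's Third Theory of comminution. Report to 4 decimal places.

W = 10 Wi (1/√P80 − 1/√F80)  [Bond]
1/√472 = 0.046029;  1/√16370 = 0.007816
W = 10·10.4·(0.046029 − 0.007816) = 3.9741 kWh/t

W = 3.9741 kWh/t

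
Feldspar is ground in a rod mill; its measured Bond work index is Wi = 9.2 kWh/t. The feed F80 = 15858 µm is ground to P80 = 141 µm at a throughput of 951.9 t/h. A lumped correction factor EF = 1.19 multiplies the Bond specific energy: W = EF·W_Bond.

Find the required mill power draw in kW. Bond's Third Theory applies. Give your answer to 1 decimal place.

P = 7948.8 kW

W = 10 Wi (P80^-0.5 − F80^-0.5)
W = 10·9.2·(1/√141 − 1/√15858) = 10·9.2·(0.076274) = 7.0172 kWh/t
With EF = 1.19: W = 7.0172·1.19 = 8.3505 kWh/t
Mill draw = 8.3505 × 951.9 = 7948.8 kW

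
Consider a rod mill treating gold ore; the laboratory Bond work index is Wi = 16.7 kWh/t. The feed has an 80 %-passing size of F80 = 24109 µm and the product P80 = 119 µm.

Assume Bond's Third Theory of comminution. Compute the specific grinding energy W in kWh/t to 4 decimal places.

W = 10·Wi·[P80^(−½) − F80^(−½)]
1/√119 = 0.091670;  1/√24109 = 0.006440
W = 10·16.7·(0.091670 − 0.006440) = 14.2333 kWh/t

W = 14.2333 kWh/t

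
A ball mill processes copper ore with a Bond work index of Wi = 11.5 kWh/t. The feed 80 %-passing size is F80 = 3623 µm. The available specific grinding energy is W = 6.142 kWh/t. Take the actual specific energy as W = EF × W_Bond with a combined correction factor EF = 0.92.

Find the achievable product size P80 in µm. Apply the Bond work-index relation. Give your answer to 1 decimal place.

P80 = 179.4 µm

W = 10 Wi (P80^-0.5 − F80^-0.5)
W_Bond = W / EF = 6.142 / 0.92 = 6.6761 kWh/t
P80^-0.5 = F80^-0.5 + W_Bond/(10 Wi)
  = 6.6761/(10·11.5) + 1/√3623 = 0.058053 + 0.016614 = 0.074667
P80 = (1/0.074667)² = 13.3929² = 179.37 µm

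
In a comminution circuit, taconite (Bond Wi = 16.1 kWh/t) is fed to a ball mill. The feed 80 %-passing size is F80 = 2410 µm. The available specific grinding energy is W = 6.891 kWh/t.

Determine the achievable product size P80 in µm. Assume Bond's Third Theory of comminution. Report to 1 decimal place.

P80 = 250.6 µm

W = 10·Wi·(P80^(-½) − F80^(-½))
⇒ 1/√P80 = W/(10 Wi) + 1/√F80
  = 6.8910/(10·16.1) + 1/√2410 = 0.042801 + 0.020370 = 0.063171
P80 = (1/0.063171)² = 15.8300² = 250.59 µm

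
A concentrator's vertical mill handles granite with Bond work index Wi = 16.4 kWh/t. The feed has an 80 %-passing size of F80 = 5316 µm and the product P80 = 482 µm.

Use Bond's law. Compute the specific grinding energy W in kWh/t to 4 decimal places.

W = 5.2207 kWh/t

W_Bond = 10·Wi·(1/√P₈₀ − 1/√F₈₀)
1/√482 = 0.045549;  1/√5316 = 0.013715
W = 10·16.4·(0.045549 − 0.013715) = 5.2207 kWh/t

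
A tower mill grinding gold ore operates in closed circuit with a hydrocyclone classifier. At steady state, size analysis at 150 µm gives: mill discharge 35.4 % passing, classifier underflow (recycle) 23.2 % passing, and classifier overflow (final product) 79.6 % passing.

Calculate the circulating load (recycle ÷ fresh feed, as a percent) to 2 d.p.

CL = 362.30 %

Let r = R/F. Size balance at 150 µm:
(1+r)·d = r·u + o ⇒ r = (o−d)/(d−u)
r = (79.6 − 35.4)/(35.4 − 23.2) = 44.2/12.2 = 3.6230
CL = 100·r = 362.30 %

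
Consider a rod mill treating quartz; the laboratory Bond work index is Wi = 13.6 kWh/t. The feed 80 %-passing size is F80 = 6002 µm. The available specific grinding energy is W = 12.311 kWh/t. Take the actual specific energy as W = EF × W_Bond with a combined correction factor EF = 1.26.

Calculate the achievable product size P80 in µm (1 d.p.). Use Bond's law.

W_Bond = 10·Wi·(1/√P₈₀ − 1/√F₈₀)
W_Bond = W / EF = 12.311 / 1.26 = 9.7706 kWh/t
P80^(−½) = W_Bond/(10 Wi) + F80^(−½)
  = 9.7706/(10·13.6) + 1/√6002 = 0.071843 + 0.012908 = 0.084751
P80 = (1/0.084751)² = 11.7993² = 139.22 µm

P80 = 139.2 µm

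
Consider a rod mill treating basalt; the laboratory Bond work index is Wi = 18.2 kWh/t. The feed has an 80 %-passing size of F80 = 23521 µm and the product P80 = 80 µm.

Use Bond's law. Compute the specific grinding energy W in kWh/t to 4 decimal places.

W_Bond = 10·Wi·(1/√P₈₀ − 1/√F₈₀)
1/√80 = 0.111803;  1/√23521 = 0.006520
W = 10·18.2·(0.111803 − 0.006520) = 19.1615 kWh/t

W = 19.1615 kWh/t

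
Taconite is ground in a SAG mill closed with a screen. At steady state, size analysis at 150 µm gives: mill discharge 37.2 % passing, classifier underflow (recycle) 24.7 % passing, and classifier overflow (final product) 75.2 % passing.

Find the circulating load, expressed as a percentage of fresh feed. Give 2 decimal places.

Classifier node, passing 150 µm:
d + r·d = r·u + o → r(d−u) = o−d
r = (75.2 − 37.2)/(37.2 − 24.7) = 38.0/12.5 = 3.0400
CL = 100·r = 304.00 %

CL = 304.00 %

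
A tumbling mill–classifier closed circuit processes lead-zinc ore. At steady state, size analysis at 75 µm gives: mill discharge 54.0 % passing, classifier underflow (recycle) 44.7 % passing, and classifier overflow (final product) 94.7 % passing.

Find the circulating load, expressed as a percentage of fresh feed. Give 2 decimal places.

CL = 437.63 %

Balance %-passing 75 µm (r = R/F):
(1+r)·d = r·u + o ⇒ r = (o−d)/(d−u)
r = (94.7 − 54.0)/(54.0 − 44.7) = 40.7/9.3 = 4.3763
CL = 100·r = 437.63 %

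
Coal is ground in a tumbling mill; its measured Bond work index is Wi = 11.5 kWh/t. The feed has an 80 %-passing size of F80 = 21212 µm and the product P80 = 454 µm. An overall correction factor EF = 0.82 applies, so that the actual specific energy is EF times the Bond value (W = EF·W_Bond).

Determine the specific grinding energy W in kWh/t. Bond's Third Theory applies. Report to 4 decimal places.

W = 3.7782 kWh/t

W = 10 Wi / √P80 − 10 Wi / √F80
1/√454 = 0.046932;  1/√21212 = 0.006866
W = 10·11.5·(0.046932 − 0.006866) = 4.6076 kWh/t
Corrected W = EF·W_Bond = 0.82·4.6076 = 3.7782 kWh/t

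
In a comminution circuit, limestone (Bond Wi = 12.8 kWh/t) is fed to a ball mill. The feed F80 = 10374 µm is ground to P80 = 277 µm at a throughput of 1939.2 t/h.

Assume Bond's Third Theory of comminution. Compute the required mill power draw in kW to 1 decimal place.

P = 12476.9 kW

Bond: W = 10·Wi·(1/√P80 − 1/√F80)
W = 10·12.8·(1/√277 − 1/√10374) = 10·12.8·(0.050266) = 6.4341 kWh/t
Mill draw = 6.4341 × 1939.2 = 12476.9 kW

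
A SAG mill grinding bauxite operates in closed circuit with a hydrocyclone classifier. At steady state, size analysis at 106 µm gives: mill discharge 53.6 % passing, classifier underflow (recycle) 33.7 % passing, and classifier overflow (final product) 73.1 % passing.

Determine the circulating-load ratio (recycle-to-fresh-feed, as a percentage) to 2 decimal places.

CL = 97.99 %

Mass balance on the −106 µm fraction:
(1+r)·d = r·u + o ⇒ r = (o−d)/(d−u)
r = (73.1 − 53.6)/(53.6 − 33.7) = 19.5/19.9 = 0.9799
CL = 100·r = 97.99 %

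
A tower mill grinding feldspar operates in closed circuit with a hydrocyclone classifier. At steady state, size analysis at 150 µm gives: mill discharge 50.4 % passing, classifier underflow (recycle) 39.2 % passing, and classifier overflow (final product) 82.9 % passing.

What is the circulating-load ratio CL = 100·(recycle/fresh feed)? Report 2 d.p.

CL = 290.18 %

Let r = R/F. Size balance at 150 µm:
d + r·d = r·u + o → r(d−u) = o−d
r = (82.9 − 50.4)/(50.4 − 39.2) = 32.5/11.2 = 2.9018
CL = 100·r = 290.18 %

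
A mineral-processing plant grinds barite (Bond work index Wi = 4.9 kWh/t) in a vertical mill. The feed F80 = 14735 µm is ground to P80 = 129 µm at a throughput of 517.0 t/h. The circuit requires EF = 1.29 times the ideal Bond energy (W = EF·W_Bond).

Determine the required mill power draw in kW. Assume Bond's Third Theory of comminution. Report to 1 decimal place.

W = 10 Wi (P80^-0.5 − F80^-0.5)
W = 10·4.9·(1/√129 − 1/√14735) = 10·4.9·(0.079807) = 3.9105 kWh/t
Corrected W = EF·W_Bond = 1.29·3.9105 = 5.0446 kWh/t
P_mill = W·ṁ = 5.0446·517.0 = 2608.1 kW

P = 2608.1 kW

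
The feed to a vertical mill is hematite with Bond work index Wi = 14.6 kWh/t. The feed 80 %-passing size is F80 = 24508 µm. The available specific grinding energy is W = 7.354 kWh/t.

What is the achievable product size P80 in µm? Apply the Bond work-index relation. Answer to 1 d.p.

P80 = 310.4 µm

Bond:  W = 10 Wi (1/√P − 1/√F)
P80^-0.5 = F80^-0.5 + W/(10 Wi)
  = 7.3540/(10·14.6) + 1/√24508 = 0.050370 + 0.006388 = 0.056758
P80 = (1/0.056758)² = 17.6188² = 310.42 µm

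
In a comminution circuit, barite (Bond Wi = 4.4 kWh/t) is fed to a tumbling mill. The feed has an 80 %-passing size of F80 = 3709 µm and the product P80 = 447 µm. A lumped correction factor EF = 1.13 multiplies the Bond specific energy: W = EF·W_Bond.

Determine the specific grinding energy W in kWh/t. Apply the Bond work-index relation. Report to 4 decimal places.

Bond:  W = 10 Wi (1/√P − 1/√F)
1/√447 = 0.047298;  1/√3709 = 0.016420
W = 10·4.4·(0.047298 − 0.016420) = 1.3587 kWh/t
Apply correction: 1.3587 × 1.13 = 1.5353 kWh/t

W = 1.5353 kWh/t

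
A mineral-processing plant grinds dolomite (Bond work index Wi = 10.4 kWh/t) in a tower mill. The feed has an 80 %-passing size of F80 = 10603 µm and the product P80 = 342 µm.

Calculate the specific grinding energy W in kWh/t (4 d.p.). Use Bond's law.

W = 10 Wi (1/√P80 − 1/√F80)  [Bond]
1/√342 = 0.054074;  1/√10603 = 0.009711
W = 10·10.4·(0.054074 − 0.009711) = 4.6137 kWh/t

W = 4.6137 kWh/t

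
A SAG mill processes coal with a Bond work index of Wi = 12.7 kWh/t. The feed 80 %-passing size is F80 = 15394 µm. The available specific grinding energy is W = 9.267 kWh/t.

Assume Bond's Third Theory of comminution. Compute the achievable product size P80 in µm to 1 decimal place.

P80 = 152.3 µm

Bond: W = 10·Wi·(1/√P80 − 1/√F80)
P80^(−½) = W/(10 Wi) + F80^(−½)
  = 9.2670/(10·12.7) + 1/√15394 = 0.072969 + 0.008060 = 0.081028
P80 = (1/0.081028)² = 12.3414² = 152.31 µm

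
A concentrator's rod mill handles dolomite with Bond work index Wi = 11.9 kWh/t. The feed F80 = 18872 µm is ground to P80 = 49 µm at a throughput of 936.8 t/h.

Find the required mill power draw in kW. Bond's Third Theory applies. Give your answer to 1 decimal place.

P = 15114.1 kW

Bond: W = 10·Wi·(1/√P80 − 1/√F80)
W = 10·11.9·(1/√49 − 1/√18872) = 10·11.9·(0.135578) = 16.1338 kWh/t
P_mill = W·ṁ = 16.1338·936.8 = 15114.1 kW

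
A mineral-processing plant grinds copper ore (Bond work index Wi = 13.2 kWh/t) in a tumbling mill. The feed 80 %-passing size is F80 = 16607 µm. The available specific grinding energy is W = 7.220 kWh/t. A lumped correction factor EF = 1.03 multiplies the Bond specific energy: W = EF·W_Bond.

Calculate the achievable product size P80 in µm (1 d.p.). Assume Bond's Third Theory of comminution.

P80 = 269.9 µm

W = 10 Wi / √P80 − 10 Wi / √F80
W_Bond = W / EF = 7.220 / 1.03 = 7.0097 kWh/t
1/√P80 = 1/√F80 + W_Bond/(10·Wi)
  = 7.0097/(10·13.2) + 1/√16607 = 0.053104 + 0.007760 = 0.060864
P80 = (1/0.060864)² = 16.4301² = 269.95 µm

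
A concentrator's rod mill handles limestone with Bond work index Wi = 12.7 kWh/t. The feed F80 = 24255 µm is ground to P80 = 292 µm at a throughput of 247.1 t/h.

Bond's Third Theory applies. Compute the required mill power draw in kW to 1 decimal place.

P = 1635.0 kW

W = 10 Wi / √P80 − 10 Wi / √F80
W = 10·12.7·(1/√292 − 1/√24255) = 10·12.7·(0.052100) = 6.6167 kWh/t
Mill draw = 6.6167 × 247.1 = 1635.0 kW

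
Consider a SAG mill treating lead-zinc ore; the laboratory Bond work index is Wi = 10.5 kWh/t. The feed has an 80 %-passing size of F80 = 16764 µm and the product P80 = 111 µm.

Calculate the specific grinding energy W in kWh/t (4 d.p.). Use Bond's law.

W = 9.1552 kWh/t

Bond: W = 10·Wi·(1/√P80 − 1/√F80)
1/√111 = 0.094916;  1/√16764 = 0.007723
W = 10·10.5·(0.094916 − 0.007723) = 9.1552 kWh/t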